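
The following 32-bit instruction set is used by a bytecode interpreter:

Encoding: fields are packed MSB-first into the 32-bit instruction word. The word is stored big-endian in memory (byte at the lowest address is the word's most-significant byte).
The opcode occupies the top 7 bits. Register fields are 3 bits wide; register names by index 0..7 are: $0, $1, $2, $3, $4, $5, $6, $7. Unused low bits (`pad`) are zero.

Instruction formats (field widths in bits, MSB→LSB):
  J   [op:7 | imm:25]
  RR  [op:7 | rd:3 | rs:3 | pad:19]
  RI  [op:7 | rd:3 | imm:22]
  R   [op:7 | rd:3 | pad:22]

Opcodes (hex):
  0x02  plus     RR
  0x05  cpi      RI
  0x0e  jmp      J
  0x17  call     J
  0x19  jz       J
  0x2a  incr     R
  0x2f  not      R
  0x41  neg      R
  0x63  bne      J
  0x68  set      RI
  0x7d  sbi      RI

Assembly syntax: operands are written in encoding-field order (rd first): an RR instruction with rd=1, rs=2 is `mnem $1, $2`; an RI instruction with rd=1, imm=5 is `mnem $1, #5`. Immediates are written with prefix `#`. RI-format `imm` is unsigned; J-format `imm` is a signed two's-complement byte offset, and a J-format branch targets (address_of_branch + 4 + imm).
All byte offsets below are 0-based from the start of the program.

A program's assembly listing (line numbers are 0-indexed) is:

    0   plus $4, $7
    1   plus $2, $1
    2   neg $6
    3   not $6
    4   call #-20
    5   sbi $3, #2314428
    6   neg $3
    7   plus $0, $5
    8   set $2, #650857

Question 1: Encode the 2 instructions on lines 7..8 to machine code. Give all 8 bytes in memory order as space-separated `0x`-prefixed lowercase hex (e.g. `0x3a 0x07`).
0x04 0x28 0x00 0x00 0xd0 0x89 0xee 0x69

L7: plus op=0x2:7|rd=0:3|rs=5:3|pad=0:19 ⇒ 0x04280000 ⇒ big 04 28 00 00
L8: set op=0x68:7|rd=2:3|imm=650857:22 ⇒ 0xd089ee69 ⇒ big d0 89 ee 69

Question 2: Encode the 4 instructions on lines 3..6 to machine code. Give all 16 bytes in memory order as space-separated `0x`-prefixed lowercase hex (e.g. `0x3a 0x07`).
0x5f 0x80 0x00 0x00 0x2f 0xff 0xff 0xec 0xfa 0xe3 0x50 0xbc 0x82 0xc0 0x00 0x00

line 3 (not): pack op=0x2f:7|rd=6:3|pad=0:22 = 0x5f800000; big→ 5f 80 00 00
line 4 (call): pack op=0x17:7|imm=-20:25 = 0x2fffffec; big→ 2f ff ff ec
line 5 (sbi): pack op=0x7d:7|rd=3:3|imm=2314428:22 = 0xfae350bc; big→ fa e3 50 bc
line 6 (neg): pack op=0x41:7|rd=3:3|pad=0:22 = 0x82c00000; big→ 82 c0 00 00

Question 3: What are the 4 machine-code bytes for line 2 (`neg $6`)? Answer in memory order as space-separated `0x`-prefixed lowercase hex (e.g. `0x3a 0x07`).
0x83 0x80 0x00 0x00

2. neg fields op=0x41:7|rd=6:3|pad=0:22 → word 83800000h → 83 80 00 00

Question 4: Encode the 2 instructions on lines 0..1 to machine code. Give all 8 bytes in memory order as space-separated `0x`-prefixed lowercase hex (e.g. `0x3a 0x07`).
0. plus fields op=0x2:7|rd=4:3|rs=7:3|pad=0:19 → word 05380000h → 05 38 00 00
1. plus fields op=0x2:7|rd=2:3|rs=1:3|pad=0:19 → word 04880000h → 04 88 00 00

0x05 0x38 0x00 0x00 0x04 0x88 0x00 0x00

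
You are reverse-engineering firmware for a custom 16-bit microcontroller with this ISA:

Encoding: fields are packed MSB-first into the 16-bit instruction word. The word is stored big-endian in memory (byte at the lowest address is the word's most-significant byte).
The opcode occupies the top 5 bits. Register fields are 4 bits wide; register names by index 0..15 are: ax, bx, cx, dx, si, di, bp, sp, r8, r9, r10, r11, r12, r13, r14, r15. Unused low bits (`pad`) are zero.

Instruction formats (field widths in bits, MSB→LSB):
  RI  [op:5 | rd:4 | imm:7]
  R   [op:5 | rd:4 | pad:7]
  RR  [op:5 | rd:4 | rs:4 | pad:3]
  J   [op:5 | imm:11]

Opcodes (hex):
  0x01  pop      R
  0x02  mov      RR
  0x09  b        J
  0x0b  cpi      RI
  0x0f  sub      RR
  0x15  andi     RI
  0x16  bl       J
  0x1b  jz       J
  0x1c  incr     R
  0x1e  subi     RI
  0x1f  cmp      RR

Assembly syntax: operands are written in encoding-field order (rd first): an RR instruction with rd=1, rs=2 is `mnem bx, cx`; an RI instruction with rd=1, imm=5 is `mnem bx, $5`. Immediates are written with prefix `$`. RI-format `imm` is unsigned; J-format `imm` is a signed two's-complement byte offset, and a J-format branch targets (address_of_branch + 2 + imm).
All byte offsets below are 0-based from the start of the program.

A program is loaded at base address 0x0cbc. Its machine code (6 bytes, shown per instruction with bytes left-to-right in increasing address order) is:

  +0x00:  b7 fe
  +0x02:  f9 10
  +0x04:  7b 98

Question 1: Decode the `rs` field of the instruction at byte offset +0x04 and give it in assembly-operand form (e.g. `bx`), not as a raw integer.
dx

[04] 7b 98 → 0x7b98
  opcode bits[15:11]=0xf: sub/RR
  rd: (w>>7)&0xf=0x7 → sp
  rs: (w>>3)&0xf=0x3 → dx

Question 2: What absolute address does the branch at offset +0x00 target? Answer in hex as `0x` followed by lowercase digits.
0x0cbc

+0x00: b7 fe ⇒ word 0xb7fe (big)
  opcode bits[15:11]=0x16: bl/J
  imm@[10:0]=0x7fe (s11→-2) ⇒ $-2
  target = base 0x0cbc + off 0x00 + 2 + imm -2 = 0x0cbc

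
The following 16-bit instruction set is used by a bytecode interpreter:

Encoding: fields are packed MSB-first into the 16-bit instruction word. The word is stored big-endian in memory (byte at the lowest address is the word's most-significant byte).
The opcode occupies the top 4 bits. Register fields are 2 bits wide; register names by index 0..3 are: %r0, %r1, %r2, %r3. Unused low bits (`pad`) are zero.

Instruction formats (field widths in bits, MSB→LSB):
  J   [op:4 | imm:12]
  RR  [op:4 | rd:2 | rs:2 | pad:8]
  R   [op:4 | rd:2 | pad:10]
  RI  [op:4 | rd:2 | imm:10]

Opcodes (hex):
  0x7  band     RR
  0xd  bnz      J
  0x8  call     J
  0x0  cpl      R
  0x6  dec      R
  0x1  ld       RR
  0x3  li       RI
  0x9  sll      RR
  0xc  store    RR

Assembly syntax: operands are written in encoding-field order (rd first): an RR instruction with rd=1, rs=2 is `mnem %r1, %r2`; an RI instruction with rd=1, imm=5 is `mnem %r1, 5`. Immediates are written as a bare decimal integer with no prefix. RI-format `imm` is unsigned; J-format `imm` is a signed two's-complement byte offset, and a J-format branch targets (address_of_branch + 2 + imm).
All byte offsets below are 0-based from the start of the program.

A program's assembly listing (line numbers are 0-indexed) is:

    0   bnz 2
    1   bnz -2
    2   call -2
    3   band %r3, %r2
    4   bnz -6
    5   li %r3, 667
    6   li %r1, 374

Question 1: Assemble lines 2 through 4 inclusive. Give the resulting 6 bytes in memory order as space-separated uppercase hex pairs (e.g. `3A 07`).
L2: call op=0x8:4|imm=-2:12 ⇒ 0x8ffe ⇒ big 8f fe
L3: band op=0x7:4|rd=3:2|rs=2:2|pad=0:8 ⇒ 0x7e00 ⇒ big 7e 00
L4: bnz op=0xd:4|imm=-6:12 ⇒ 0xdffa ⇒ big df fa

8F FE 7E 00 DF FA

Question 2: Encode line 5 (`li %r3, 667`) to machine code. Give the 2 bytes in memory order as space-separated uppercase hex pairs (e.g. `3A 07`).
5. li fields op=0x3:4|rd=3:2|imm=667:10 → word 3e9bh → 3e 9b

3E 9B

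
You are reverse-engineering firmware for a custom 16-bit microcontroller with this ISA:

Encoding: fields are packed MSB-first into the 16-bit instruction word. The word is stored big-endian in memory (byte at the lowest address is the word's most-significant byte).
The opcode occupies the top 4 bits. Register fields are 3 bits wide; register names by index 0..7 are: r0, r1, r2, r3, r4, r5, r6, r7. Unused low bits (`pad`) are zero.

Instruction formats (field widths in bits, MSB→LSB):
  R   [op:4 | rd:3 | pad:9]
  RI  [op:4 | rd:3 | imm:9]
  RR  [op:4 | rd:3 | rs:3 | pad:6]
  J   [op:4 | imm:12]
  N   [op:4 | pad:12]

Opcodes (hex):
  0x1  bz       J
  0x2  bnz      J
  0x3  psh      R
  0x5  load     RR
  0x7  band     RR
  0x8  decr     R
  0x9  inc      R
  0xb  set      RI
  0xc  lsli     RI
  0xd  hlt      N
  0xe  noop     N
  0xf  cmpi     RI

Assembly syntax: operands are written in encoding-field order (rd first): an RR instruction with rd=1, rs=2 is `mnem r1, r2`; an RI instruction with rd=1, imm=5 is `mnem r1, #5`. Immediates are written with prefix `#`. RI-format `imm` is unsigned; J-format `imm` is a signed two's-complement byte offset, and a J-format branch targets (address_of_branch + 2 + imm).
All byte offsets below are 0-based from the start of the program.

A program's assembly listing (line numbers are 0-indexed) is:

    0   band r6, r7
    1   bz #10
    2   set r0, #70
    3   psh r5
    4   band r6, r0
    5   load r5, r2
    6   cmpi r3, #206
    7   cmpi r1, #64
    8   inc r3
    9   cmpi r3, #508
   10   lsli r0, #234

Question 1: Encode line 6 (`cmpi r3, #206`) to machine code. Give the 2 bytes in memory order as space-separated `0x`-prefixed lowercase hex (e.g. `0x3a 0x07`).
6. cmpi fields op=0xf:4|rd=3:3|imm=206:9 → word f6ceh → f6 ce

0xf6 0xce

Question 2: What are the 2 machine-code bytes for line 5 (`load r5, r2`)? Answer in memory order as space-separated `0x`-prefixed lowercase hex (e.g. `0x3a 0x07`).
0x5a 0x80

L5: load op=0x5:4|rd=5:3|rs=2:3|pad=0:6 ⇒ 0x5a80 ⇒ big 5a 80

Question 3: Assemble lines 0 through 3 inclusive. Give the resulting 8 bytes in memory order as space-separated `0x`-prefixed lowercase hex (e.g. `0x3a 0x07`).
0x7d 0xc0 0x10 0x0a 0xb0 0x46 0x3a 0x00

L0: band op=0x7:4|rd=6:3|rs=7:3|pad=0:6 ⇒ 0x7dc0 ⇒ big 7d c0
L1: bz op=0x1:4|imm=10:12 ⇒ 0x100a ⇒ big 10 0a
L2: set op=0xb:4|rd=0:3|imm=70:9 ⇒ 0xb046 ⇒ big b0 46
L3: psh op=0x3:4|rd=5:3|pad=0:9 ⇒ 0x3a00 ⇒ big 3a 00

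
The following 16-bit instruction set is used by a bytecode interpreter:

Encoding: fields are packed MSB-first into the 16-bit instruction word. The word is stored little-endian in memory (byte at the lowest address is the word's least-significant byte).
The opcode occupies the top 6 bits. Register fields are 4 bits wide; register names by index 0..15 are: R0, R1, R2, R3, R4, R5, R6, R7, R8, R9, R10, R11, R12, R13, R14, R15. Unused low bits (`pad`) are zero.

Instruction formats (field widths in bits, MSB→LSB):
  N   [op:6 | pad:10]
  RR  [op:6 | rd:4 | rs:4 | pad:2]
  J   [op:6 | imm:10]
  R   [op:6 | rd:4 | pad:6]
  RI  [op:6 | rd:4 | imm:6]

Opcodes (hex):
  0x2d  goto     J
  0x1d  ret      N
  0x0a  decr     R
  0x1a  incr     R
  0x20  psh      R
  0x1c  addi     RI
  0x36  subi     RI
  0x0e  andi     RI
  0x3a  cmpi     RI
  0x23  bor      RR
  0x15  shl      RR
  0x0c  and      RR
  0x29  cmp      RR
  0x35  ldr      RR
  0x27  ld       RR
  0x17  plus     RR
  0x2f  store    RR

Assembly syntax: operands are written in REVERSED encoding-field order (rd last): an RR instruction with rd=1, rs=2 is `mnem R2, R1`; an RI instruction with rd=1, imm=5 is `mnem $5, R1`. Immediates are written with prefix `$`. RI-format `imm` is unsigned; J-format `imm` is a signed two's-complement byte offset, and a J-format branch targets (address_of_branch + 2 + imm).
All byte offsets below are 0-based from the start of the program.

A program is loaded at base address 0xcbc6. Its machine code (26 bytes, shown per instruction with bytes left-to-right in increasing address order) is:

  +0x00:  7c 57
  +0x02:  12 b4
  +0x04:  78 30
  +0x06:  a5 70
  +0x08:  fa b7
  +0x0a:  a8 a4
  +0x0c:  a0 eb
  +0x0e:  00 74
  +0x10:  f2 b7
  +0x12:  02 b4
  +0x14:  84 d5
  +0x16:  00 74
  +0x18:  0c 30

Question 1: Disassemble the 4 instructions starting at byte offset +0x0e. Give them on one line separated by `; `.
+0x0e: 00 74 ⇒ word 0x7400 (little)
  opcode bits[15:10]=0x1d: ret/N
+0x10: f2 b7 ⇒ word 0xb7f2 (little)
  opcode bits[15:10]=0x2d: goto/J
  [9:0] imm=1010 (s10→-14) = $-14
+0x12: 02 b4 ⇒ word 0xb402 (little)
  opcode bits[15:10]=0x2d: goto/J
  [9:0] imm=2 = $2
+0x14: 84 d5 ⇒ word 0xd584 (little)
  opcode bits[15:10]=0x35: ldr/RR
  [9:6] rd=6 = R6
  [5:2] rs=1 = R1

ret; goto $-14; goto $2; ldr R1, R6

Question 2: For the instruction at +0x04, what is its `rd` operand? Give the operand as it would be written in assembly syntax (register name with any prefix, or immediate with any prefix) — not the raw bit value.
R1

@+04  little-endian(78 30) = 0x3078
  op=0x3078>>10=0xc ⇒ and (RR)
  [9:6] rd=1 = R1
  [5:2] rs=14 = R14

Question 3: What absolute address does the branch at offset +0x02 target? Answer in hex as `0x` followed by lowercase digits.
0xcbdc

@+02  little-endian(12 b4) = 0xb412
  op=0xb412>>10=0x2d ⇒ goto (J)
  imm@[9:0]=0x12 ⇒ $18
  target = base 0xcbc6 + off 0x02 + 2 + imm 18 = 0xcbdc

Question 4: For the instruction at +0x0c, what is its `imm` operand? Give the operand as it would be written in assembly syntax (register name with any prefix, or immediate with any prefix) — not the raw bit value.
$32

off 0x0c: read a0 eb as little → 0xeba0
  op=0xeba0>>10=0x3a ⇒ cmpi (RI)
  rd@[9:6]=0xe ⇒ R14
  imm@[5:0]=0x20 ⇒ $32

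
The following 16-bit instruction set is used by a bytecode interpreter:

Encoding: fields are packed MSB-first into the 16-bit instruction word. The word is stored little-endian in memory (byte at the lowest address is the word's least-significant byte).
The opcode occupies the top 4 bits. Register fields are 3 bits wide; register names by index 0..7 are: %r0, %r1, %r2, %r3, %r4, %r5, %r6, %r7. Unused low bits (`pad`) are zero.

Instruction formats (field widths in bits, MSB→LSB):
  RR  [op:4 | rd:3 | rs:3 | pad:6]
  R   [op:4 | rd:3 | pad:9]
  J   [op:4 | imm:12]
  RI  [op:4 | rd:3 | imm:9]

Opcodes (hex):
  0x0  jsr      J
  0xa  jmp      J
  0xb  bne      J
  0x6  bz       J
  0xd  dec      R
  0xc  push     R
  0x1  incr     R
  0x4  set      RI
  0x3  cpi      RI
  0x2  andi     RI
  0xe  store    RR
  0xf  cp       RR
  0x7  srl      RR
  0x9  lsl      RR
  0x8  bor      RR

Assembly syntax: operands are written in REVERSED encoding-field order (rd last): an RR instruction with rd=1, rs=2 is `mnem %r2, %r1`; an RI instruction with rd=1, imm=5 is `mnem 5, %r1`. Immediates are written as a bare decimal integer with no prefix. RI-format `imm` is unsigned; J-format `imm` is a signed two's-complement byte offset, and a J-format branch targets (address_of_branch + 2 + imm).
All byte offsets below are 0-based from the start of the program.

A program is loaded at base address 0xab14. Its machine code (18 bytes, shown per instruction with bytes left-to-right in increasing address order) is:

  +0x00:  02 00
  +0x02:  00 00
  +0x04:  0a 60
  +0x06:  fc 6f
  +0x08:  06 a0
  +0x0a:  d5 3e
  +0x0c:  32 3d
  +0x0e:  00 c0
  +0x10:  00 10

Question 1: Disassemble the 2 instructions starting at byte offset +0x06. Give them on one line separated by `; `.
@+06  little-endian(fc 6f) = 0x6ffc
  top 4b → 0x6 → bz [J]
  [11:0] imm=4092 (s12→-4) = -4
@+08  little-endian(06 a0) = 0xa006
  top 4b → 0xa → jmp [J]
  [11:0] imm=6 = 6

bz -4; jmp 6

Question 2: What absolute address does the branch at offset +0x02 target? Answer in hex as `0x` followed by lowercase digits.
[02] 00 00 → 0x0000
  top 4b → 0x0 → jsr [J]
  [11:0] imm=0 = 0
  target = base 0xab14 + off 0x02 + 2 + imm 0 = 0xab18

0xab18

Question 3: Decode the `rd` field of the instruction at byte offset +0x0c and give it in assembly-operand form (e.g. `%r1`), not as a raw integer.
%r6

+0x0c: 32 3d ⇒ word 0x3d32 (little)
  top 4b → 0x3 → cpi [RI]
  rd@[11:9]=0x6 ⇒ %r6
  imm@[8:0]=0x132 ⇒ 306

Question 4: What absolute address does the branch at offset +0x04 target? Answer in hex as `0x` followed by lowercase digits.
0xab24

+0x04: 0a 60 ⇒ word 0x600a (little)
  op=0x600a>>12=0x6 ⇒ bz (J)
  [11:0] imm=10 = 10
  target = base 0xab14 + off 0x04 + 2 + imm 10 = 0xab24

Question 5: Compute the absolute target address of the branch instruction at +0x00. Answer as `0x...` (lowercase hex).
off 0x00: read 02 00 as little → 0x0002
  top 4b → 0x0 → jsr [J]
  imm@[11:0]=0x2 ⇒ 2
  target = base 0xab14 + off 0x00 + 2 + imm 2 = 0xab18

0xab18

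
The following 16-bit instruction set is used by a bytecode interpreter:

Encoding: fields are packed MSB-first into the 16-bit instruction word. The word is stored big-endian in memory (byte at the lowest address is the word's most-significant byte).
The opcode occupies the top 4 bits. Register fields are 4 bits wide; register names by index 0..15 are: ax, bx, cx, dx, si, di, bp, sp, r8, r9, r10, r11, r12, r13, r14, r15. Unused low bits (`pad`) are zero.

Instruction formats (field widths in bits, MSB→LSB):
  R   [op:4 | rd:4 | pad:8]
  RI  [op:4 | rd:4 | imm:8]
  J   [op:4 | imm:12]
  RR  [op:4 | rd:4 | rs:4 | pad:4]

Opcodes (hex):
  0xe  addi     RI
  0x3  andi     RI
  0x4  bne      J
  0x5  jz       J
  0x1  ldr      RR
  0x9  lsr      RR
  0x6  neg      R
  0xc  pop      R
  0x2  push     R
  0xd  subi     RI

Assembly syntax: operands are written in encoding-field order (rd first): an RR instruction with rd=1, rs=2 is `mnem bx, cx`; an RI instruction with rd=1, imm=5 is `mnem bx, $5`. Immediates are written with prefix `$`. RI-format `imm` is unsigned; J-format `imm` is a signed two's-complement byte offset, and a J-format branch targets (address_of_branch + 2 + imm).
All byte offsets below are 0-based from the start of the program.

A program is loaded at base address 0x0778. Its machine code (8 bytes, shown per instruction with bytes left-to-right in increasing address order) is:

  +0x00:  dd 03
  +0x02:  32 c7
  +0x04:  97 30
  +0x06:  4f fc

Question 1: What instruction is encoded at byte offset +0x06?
@+06  big-endian(4f fc) = 0x4ffc
  opcode bits[15:12]=0x4: bne/J
  imm: (w>>0)&0xfff=0xffc (s12→-4) → $-4

bne $-4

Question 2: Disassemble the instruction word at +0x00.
subi r13, $3

@+00  big-endian(dd 03) = 0xdd03
  opcode bits[15:12]=0xd: subi/RI
  rd: (w>>8)&0xf=0xd → r13
  imm: (w>>0)&0xff=0x3 → $3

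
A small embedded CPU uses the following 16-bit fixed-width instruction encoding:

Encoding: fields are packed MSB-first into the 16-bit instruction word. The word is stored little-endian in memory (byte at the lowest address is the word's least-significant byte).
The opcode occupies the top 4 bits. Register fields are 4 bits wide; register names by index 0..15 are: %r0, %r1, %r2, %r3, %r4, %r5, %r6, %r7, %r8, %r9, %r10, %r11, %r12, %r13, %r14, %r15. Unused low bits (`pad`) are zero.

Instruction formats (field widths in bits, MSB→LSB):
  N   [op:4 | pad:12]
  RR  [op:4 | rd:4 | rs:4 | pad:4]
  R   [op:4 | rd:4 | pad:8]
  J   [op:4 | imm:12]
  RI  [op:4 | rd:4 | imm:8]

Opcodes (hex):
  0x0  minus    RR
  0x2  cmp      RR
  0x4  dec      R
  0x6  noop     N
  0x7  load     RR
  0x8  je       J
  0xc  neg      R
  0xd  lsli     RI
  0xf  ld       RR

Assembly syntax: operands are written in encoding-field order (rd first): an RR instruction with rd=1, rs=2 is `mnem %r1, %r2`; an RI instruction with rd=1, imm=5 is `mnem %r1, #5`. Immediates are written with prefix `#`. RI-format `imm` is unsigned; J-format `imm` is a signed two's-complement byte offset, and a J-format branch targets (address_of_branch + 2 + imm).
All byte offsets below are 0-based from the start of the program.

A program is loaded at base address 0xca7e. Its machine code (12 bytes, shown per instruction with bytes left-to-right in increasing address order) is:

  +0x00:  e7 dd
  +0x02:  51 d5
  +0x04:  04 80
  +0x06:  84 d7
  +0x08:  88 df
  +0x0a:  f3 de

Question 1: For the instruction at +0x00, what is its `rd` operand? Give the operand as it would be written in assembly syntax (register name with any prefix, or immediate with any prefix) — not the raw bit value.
%r13

@+00  little-endian(e7 dd) = 0xdde7
  op=0xdde7>>12=0xd ⇒ lsli (RI)
  rd: (w>>8)&0xf=0xd → %r13
  imm: (w>>0)&0xff=0xe7 → #231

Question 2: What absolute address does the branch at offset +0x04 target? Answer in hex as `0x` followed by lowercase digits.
0xca88

@+04  little-endian(04 80) = 0x8004
  opcode bits[15:12]=0x8: je/J
  imm: (w>>0)&0xfff=0x4 → #4
  target = base 0xca7e + off 0x04 + 2 + imm 4 = 0xca88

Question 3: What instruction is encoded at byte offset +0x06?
off 0x06: read 84 d7 as little → 0xd784
  opcode bits[15:12]=0xd: lsli/RI
  rd@[11:8]=0x7 ⇒ %r7
  imm@[7:0]=0x84 ⇒ #132

lsli %r7, #132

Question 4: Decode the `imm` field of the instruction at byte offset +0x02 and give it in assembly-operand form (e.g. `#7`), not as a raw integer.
[02] 51 d5 → 0xd551
  op=0xd551>>12=0xd ⇒ lsli (RI)
  rd@[11:8]=0x5 ⇒ %r5
  imm@[7:0]=0x51 ⇒ #81

#81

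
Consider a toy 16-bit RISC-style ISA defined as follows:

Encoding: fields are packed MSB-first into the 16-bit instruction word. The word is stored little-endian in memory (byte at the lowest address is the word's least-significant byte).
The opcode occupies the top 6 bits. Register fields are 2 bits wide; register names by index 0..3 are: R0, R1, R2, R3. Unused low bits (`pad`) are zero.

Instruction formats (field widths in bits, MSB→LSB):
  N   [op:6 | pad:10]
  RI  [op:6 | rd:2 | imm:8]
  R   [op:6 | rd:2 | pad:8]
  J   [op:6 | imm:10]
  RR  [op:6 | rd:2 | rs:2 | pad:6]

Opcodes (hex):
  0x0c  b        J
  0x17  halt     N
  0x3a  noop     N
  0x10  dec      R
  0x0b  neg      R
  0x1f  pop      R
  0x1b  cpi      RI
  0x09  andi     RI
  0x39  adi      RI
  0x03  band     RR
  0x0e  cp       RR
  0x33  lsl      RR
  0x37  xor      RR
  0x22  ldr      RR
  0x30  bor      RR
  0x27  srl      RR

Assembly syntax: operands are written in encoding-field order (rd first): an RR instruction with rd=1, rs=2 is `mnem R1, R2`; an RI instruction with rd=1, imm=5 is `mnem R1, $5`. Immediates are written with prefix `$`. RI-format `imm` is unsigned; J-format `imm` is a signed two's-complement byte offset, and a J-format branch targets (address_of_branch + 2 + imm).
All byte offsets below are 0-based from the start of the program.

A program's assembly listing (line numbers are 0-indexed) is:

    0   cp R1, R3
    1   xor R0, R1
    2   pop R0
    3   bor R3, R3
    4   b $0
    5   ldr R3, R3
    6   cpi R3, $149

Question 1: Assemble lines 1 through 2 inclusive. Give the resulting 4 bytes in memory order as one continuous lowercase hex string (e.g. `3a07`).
40dc007c

line 1 (xor): pack op=0x37:6|rd=0:2|rs=1:2|pad=0:6 = 0xdc40; little→ 40 dc
line 2 (pop): pack op=0x1f:6|rd=0:2|pad=0:8 = 0x7c00; little→ 00 7c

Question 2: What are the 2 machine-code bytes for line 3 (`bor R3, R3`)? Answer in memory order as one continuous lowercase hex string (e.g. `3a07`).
c0c3

line 3 (bor): pack op=0x30:6|rd=3:2|rs=3:2|pad=0:6 = 0xc3c0; little→ c0 c3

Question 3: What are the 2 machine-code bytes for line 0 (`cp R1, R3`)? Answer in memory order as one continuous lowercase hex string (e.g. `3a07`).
0. cp fields op=0xe:6|rd=1:2|rs=3:2|pad=0:6 → word 39c0h → c0 39

c039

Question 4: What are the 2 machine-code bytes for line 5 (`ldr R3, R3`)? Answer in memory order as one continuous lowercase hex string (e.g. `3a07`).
c08b

L5: ldr op=0x22:6|rd=3:2|rs=3:2|pad=0:6 ⇒ 0x8bc0 ⇒ little c0 8b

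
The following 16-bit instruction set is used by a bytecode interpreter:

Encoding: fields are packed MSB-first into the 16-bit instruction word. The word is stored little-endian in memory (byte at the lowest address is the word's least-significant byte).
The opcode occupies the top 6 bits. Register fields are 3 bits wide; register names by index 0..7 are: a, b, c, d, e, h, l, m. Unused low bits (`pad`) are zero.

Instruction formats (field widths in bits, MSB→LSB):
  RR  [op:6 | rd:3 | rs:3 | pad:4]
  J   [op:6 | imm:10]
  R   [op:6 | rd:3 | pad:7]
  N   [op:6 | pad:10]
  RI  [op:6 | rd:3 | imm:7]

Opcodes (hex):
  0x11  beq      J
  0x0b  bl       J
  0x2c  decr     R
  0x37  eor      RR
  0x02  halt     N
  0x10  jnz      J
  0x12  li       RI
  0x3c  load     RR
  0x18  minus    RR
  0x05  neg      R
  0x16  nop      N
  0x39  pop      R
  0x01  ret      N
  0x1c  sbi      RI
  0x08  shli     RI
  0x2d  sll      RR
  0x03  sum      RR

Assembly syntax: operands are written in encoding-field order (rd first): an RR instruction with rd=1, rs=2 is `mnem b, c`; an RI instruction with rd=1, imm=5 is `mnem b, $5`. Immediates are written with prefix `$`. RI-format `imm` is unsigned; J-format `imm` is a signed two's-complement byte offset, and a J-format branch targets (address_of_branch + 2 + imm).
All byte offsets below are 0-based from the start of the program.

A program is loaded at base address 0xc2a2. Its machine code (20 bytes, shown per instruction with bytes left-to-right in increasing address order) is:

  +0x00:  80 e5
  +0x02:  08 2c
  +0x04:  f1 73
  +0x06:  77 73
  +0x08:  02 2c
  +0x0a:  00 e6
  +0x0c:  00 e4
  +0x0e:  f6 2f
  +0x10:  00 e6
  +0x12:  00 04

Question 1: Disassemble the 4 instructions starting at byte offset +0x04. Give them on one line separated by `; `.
sbi m, $113; sbi l, $119; bl $2; pop e

off 0x04: read f1 73 as little → 0x73f1
  opcode bits[15:10]=0x1c: sbi/RI
  rd@[9:7]=0x7 ⇒ m
  imm@[6:0]=0x71 ⇒ $113
off 0x06: read 77 73 as little → 0x7377
  opcode bits[15:10]=0x1c: sbi/RI
  rd@[9:7]=0x6 ⇒ l
  imm@[6:0]=0x77 ⇒ $119
off 0x08: read 02 2c as little → 0x2c02
  opcode bits[15:10]=0xb: bl/J
  imm@[9:0]=0x2 ⇒ $2
off 0x0a: read 00 e6 as little → 0xe600
  opcode bits[15:10]=0x39: pop/R
  rd@[9:7]=0x4 ⇒ e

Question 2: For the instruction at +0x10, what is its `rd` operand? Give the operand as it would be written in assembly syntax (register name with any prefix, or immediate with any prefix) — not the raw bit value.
@+10  little-endian(00 e6) = 0xe600
  opcode bits[15:10]=0x39: pop/R
  rd: (w>>7)&0x7=0x4 → e

e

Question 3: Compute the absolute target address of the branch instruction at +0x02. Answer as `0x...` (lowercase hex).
@+02  little-endian(08 2c) = 0x2c08
  top 6b → 0xb → bl [J]
  imm@[9:0]=0x8 ⇒ $8
  target = base 0xc2a2 + off 0x02 + 2 + imm 8 = 0xc2ae

0xc2ae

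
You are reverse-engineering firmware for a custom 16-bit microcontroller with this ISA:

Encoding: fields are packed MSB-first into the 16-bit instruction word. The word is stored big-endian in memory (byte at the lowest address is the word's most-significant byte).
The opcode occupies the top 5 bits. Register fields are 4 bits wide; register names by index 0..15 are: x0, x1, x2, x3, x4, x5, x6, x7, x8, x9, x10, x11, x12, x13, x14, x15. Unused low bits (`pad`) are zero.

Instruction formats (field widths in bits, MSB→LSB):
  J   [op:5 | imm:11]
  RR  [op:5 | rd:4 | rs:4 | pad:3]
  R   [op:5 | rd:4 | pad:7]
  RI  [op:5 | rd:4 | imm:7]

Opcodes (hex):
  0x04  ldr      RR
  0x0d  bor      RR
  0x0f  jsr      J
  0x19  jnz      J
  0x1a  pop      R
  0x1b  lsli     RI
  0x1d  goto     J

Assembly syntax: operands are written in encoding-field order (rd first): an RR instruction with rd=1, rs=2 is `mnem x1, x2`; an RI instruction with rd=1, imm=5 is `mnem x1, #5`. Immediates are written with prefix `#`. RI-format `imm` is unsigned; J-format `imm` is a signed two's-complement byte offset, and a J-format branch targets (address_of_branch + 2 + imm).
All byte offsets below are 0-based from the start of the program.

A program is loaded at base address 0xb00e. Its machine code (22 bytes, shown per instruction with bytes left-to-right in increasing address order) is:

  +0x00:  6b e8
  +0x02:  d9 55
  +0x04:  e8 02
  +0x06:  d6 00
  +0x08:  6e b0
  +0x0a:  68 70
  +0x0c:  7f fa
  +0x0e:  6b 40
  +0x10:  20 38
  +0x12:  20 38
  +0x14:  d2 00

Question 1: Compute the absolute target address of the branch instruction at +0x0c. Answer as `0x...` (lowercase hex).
0xb016

[0c] 7f fa → 0x7ffa
  opcode bits[15:11]=0xf: jsr/J
  [10:0] imm=2042 (s11→-6) = #-6
  target = base 0xb00e + off 0x0c + 2 + imm -6 = 0xb016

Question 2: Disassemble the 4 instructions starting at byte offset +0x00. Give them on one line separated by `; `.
off 0x00: read 6b e8 as big → 0x6be8
  op=0x6be8>>11=0xd ⇒ bor (RR)
  rd@[10:7]=0x7 ⇒ x7
  rs@[6:3]=0xd ⇒ x13
off 0x02: read d9 55 as big → 0xd955
  op=0xd955>>11=0x1b ⇒ lsli (RI)
  rd@[10:7]=0x2 ⇒ x2
  imm@[6:0]=0x55 ⇒ #85
off 0x04: read e8 02 as big → 0xe802
  op=0xe802>>11=0x1d ⇒ goto (J)
  imm@[10:0]=0x2 ⇒ #2
off 0x06: read d6 00 as big → 0xd600
  op=0xd600>>11=0x1a ⇒ pop (R)
  rd@[10:7]=0xc ⇒ x12

bor x7, x13; lsli x2, #85; goto #2; pop x12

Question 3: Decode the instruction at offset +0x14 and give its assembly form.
pop x4

+0x14: d2 00 ⇒ word 0xd200 (big)
  op=0xd200>>11=0x1a ⇒ pop (R)
  rd@[10:7]=0x4 ⇒ x4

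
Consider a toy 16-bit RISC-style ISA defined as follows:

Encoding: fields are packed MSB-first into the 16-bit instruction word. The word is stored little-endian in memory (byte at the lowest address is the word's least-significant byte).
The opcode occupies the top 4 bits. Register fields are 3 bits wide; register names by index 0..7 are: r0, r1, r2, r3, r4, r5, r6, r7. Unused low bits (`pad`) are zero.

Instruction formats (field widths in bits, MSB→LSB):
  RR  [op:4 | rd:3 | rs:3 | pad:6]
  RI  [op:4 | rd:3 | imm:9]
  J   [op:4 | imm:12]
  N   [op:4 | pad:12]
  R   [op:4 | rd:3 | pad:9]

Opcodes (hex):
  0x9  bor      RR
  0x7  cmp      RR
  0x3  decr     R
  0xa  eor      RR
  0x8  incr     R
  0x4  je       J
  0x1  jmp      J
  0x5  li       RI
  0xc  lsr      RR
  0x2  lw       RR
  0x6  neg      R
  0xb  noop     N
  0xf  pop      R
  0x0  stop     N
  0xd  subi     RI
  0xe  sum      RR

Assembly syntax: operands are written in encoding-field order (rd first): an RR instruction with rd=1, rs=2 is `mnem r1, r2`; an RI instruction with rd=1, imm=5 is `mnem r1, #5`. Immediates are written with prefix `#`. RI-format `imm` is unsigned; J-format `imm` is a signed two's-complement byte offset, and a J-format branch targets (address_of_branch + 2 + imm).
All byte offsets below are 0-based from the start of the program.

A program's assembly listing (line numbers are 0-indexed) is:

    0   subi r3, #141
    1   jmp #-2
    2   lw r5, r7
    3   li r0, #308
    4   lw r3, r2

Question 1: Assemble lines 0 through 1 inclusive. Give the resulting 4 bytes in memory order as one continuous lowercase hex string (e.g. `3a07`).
8dd6fe1f

line 0 (subi): pack op=0xd:4|rd=3:3|imm=141:9 = 0xd68d; little→ 8d d6
line 1 (jmp): pack op=0x1:4|imm=-2:12 = 0x1ffe; little→ fe 1f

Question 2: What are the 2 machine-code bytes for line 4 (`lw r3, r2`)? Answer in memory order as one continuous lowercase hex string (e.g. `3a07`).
L4: lw op=0x2:4|rd=3:3|rs=2:3|pad=0:6 ⇒ 0x2680 ⇒ little 80 26

8026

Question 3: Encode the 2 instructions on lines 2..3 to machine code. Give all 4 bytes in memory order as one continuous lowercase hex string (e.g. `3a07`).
c02b3451

2. lw fields op=0x2:4|rd=5:3|rs=7:3|pad=0:6 → word 2bc0h → c0 2b
3. li fields op=0x5:4|rd=0:3|imm=308:9 → word 5134h → 34 51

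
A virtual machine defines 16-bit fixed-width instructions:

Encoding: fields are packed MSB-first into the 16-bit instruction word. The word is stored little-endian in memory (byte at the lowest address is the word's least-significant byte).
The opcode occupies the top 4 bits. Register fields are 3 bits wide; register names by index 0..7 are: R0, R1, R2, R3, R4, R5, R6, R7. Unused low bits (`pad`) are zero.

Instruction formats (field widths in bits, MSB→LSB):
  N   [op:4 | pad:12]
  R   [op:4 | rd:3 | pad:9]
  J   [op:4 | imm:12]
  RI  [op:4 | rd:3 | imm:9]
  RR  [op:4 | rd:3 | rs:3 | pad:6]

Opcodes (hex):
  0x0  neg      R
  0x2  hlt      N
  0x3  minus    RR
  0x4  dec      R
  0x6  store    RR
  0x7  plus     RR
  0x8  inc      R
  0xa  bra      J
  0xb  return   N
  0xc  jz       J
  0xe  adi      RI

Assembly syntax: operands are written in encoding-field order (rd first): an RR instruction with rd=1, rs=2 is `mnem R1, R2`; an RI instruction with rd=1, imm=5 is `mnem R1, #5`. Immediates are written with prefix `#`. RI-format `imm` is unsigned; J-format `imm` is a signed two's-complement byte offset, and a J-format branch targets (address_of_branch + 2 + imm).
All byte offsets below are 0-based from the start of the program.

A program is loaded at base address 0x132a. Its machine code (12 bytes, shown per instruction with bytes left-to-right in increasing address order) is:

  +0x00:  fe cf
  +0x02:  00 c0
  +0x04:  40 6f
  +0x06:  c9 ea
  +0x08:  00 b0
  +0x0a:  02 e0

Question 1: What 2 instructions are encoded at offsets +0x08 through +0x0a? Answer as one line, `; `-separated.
return; adi R0, #2

+0x08: 00 b0 ⇒ word 0xb000 (little)
  op=0xb000>>12=0xb ⇒ return (N)
+0x0a: 02 e0 ⇒ word 0xe002 (little)
  op=0xe002>>12=0xe ⇒ adi (RI)
  [11:9] rd=0 = R0
  [8:0] imm=2 = #2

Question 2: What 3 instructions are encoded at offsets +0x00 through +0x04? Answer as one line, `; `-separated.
+0x00: fe cf ⇒ word 0xcffe (little)
  top 4b → 0xc → jz [J]
  imm@[11:0]=0xffe (s12→-2) ⇒ #-2
+0x02: 00 c0 ⇒ word 0xc000 (little)
  top 4b → 0xc → jz [J]
  imm@[11:0]=0x0 ⇒ #0
+0x04: 40 6f ⇒ word 0x6f40 (little)
  top 4b → 0x6 → store [RR]
  rd@[11:9]=0x7 ⇒ R7
  rs@[8:6]=0x5 ⇒ R5

jz #-2; jz #0; store R7, R5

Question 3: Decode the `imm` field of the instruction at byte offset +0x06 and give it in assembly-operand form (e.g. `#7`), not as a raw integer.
#201

[06] c9 ea → 0xeac9
  top 4b → 0xe → adi [RI]
  [11:9] rd=5 = R5
  [8:0] imm=201 = #201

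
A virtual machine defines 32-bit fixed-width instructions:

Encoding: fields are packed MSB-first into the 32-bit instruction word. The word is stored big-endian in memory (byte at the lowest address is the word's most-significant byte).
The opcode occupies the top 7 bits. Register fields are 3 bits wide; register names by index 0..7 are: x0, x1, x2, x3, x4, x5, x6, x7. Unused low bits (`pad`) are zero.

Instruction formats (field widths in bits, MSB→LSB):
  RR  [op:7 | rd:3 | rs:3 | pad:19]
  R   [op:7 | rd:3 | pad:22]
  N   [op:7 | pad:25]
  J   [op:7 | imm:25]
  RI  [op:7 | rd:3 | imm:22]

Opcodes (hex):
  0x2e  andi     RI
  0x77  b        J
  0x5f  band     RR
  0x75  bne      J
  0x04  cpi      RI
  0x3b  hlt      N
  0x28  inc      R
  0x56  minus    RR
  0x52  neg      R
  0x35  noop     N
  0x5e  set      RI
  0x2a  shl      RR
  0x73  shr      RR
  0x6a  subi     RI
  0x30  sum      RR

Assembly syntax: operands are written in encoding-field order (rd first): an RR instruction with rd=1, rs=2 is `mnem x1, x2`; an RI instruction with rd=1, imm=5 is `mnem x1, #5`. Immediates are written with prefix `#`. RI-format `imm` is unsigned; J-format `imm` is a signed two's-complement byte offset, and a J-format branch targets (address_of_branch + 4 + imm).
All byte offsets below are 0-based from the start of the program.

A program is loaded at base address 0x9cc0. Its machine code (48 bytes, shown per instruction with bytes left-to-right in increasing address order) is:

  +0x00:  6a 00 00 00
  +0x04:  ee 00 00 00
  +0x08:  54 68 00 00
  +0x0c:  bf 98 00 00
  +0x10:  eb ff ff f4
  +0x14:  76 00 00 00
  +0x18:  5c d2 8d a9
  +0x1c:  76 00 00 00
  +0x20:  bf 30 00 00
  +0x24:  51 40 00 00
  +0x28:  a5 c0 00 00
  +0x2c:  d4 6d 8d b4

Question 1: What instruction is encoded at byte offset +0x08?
@+08  big-endian(54 68 00 00) = 0x54680000
  op=0x54680000>>25=0x2a ⇒ shl (RR)
  rd: (w>>22)&0x7=0x1 → x1
  rs: (w>>19)&0x7=0x5 → x5

shl x1, x5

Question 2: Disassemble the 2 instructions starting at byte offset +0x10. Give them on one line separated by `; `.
[10] eb ff ff f4 → 0xebfffff4
  op=0xebfffff4>>25=0x75 ⇒ bne (J)
  imm: (w>>0)&0x1ffffff=0x1fffff4 (s25→-12) → #-12
[14] 76 00 00 00 → 0x76000000
  op=0x76000000>>25=0x3b ⇒ hlt (N)

bne #-12; hlt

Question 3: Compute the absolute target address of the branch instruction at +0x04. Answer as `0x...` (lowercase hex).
@+04  big-endian(ee 00 00 00) = 0xee000000
  op=0xee000000>>25=0x77 ⇒ b (J)
  imm@[24:0]=0x0 ⇒ #0
  target = base 0x9cc0 + off 0x04 + 4 + imm 0 = 0x9cc8

0x9cc8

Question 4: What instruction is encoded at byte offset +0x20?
band x4, x6

[20] bf 30 00 00 → 0xbf300000
  opcode bits[31:25]=0x5f: band/RR
  rd: (w>>22)&0x7=0x4 → x4
  rs: (w>>19)&0x7=0x6 → x6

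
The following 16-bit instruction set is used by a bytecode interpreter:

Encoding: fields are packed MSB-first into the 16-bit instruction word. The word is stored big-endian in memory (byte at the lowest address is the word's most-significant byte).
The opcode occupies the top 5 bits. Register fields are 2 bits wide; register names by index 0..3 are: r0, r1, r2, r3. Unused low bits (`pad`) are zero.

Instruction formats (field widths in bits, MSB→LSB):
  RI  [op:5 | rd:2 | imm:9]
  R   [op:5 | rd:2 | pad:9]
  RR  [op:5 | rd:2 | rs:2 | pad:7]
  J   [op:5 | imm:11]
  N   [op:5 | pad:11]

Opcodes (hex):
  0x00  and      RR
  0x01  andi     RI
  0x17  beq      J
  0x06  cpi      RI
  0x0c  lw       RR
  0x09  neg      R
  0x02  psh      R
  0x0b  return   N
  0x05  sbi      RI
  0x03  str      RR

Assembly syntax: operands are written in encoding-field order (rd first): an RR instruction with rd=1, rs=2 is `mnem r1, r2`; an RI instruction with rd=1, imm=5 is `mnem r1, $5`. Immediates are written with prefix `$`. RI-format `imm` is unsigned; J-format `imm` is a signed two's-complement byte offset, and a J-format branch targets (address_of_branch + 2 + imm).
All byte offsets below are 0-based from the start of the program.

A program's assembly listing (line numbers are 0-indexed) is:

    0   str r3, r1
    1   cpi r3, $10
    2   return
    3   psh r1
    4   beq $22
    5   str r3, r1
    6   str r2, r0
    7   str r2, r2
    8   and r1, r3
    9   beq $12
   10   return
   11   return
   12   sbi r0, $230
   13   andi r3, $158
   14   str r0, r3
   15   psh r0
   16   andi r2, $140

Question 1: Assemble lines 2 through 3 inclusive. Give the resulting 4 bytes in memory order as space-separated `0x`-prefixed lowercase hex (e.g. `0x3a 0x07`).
0x58 0x00 0x12 0x00

L2: return op=0xb:5|pad=0:11 ⇒ 0x5800 ⇒ big 58 00
L3: psh op=0x2:5|rd=1:2|pad=0:9 ⇒ 0x1200 ⇒ big 12 00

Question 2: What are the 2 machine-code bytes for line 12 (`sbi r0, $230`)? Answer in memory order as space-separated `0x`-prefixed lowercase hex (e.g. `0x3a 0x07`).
12. sbi fields op=0x5:5|rd=0:2|imm=230:9 → word 28e6h → 28 e6

0x28 0xe6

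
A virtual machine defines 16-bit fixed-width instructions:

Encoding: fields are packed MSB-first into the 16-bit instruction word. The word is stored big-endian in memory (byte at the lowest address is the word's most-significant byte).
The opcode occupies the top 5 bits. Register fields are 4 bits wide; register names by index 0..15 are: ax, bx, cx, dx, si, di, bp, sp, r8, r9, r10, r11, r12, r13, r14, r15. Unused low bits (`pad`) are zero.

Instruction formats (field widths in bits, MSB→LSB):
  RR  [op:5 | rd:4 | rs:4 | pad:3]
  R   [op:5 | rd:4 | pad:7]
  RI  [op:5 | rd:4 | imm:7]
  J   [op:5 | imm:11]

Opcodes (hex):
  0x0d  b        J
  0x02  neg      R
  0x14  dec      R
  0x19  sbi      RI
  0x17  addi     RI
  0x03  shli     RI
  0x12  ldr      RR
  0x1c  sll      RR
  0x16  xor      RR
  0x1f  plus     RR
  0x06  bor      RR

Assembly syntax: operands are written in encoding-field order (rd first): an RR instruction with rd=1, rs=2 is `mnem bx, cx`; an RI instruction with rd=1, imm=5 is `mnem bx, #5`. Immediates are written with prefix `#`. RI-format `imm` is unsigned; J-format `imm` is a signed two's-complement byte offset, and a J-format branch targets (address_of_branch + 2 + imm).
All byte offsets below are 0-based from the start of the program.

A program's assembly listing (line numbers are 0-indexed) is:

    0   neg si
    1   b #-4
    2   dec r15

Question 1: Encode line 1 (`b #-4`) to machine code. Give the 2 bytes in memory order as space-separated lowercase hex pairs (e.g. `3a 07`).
line 1 (b): pack op=0xd:5|imm=-4:11 = 0x6ffc; big→ 6f fc

6f fc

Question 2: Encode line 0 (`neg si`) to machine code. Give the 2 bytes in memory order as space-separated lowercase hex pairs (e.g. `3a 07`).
12 00

line 0 (neg): pack op=0x2:5|rd=4:4|pad=0:7 = 0x1200; big→ 12 00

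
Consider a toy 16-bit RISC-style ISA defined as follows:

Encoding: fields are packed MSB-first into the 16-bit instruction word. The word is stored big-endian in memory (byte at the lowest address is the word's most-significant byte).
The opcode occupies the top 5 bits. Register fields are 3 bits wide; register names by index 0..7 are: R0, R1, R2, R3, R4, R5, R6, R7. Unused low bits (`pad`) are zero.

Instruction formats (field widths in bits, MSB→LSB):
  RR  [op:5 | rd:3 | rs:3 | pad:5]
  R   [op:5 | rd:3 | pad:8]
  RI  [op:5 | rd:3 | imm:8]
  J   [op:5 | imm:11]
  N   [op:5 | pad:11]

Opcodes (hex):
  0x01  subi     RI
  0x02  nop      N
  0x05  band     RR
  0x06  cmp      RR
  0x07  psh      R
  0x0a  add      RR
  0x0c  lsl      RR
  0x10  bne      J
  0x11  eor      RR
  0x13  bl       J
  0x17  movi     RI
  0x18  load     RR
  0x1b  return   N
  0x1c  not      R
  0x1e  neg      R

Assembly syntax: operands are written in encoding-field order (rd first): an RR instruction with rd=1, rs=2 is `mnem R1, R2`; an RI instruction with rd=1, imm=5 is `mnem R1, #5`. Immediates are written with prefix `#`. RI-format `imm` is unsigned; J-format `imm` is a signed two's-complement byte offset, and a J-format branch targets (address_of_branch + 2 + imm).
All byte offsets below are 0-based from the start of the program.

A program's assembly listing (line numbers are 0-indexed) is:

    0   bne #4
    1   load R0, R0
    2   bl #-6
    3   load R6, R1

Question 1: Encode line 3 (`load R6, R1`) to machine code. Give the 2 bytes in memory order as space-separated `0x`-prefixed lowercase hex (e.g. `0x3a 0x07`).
3. load fields op=0x18:5|rd=6:3|rs=1:3|pad=0:5 → word c620h → c6 20

0xc6 0x20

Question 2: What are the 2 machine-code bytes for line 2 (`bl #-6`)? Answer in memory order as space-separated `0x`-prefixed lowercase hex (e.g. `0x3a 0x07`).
0x9f 0xfa

line 2 (bl): pack op=0x13:5|imm=-6:11 = 0x9ffa; big→ 9f fa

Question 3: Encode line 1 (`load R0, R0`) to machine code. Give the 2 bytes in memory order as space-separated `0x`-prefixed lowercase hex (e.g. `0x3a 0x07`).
0xc0 0x00

L1: load op=0x18:5|rd=0:3|rs=0:3|pad=0:5 ⇒ 0xc000 ⇒ big c0 00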